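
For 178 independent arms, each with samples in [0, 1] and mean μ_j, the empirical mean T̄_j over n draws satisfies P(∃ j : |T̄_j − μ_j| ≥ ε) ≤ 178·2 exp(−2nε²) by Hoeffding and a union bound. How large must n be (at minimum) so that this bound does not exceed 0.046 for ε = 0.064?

1094

Need 2·178·exp(−2nε²) ≤ 0.046, i.e. exp(−2nε²) ≤ 0.046/356.
So 2nε² ≥ ln(356/0.046) = 8.954045.
Hence n ≥ 8.954045/(2·0.064²) = 1093.023.
The smallest integer n is 1094.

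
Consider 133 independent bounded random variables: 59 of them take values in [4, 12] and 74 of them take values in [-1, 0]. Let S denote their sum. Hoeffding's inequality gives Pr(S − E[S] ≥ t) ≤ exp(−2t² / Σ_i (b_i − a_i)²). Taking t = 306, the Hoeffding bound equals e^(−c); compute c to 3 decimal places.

Σ(b_i − a_i)² = 59·8² + 74·1² = 3850.
c = 2t² / 3850 = 2·306² / 3850 = 48.6421.

48.642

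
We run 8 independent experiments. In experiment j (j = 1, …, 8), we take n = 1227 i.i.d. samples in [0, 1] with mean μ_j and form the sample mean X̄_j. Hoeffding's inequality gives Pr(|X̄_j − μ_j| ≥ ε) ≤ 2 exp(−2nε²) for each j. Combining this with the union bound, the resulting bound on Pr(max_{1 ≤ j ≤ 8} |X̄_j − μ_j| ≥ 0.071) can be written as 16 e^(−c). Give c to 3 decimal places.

Union bound over the 8 events: Pr(max_{1 ≤ j ≤ 8} |X̄_j − μ_j| ≥ 0.071) ≤ 8·2·exp(−2nε²) = 16 exp(−2·1227·0.071²).
So c = 2·1227·0.071² = 12.3706.

12.371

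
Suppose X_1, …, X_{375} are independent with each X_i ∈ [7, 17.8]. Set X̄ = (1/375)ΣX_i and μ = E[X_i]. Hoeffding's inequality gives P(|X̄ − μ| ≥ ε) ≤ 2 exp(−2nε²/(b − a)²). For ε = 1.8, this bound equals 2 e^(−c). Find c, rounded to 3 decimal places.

20.833

c = 2nε²/(b − a)² = 2·375·1.8² / 10.8² = 20.8333.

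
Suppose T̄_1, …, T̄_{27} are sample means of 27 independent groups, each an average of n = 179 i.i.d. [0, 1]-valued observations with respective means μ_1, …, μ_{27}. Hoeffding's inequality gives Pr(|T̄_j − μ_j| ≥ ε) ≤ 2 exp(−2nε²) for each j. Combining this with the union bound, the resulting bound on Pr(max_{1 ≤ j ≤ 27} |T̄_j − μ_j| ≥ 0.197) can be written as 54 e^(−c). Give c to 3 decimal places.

13.894

Union bound over the 27 events: Pr(max_{1 ≤ j ≤ 27} |T̄_j − μ_j| ≥ 0.197) ≤ 27·2·exp(−2nε²) = 54 exp(−2·179·0.197²).
So c = 2·179·0.197² = 13.8936.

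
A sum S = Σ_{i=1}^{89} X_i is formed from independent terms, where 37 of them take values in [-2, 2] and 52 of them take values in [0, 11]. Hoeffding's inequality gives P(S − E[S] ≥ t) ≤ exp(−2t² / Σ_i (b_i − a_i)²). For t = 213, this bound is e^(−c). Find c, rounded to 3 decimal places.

Σ(b_i − a_i)² = 37·4² + 52·11² = 6884.
c = 2t² / 6884 = 2·213² / 6884 = 13.1810.

13.181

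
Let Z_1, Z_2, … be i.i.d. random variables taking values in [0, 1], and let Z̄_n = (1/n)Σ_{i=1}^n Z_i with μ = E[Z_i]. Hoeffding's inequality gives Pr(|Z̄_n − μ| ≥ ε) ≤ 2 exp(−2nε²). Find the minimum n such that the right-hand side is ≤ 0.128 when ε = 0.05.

Require 2·exp(−2nε²) ≤ 0.128, i.e. 2nε² ≥ ln(2/0.128) = 2.748872.
So n ≥ 2.748872 / (2·0.05²) = 549.774.
The smallest integer n is 550.

550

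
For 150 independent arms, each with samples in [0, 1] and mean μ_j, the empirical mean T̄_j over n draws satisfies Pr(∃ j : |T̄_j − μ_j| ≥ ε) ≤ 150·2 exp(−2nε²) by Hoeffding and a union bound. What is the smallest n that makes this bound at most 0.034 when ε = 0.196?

Need 2·150·exp(−2nε²) ≤ 0.034, i.e. exp(−2nε²) ≤ 0.034/300.
So 2nε² ≥ ln(300/0.034) = 9.085177.
Hence n ≥ 9.085177/(2·0.196²) = 118.247.
The smallest integer n is 119.

119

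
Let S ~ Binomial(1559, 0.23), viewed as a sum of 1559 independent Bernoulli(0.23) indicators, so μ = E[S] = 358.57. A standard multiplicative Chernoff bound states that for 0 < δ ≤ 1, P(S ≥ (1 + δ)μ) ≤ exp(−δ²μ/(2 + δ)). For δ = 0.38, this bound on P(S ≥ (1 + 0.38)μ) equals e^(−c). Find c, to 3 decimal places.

21.755

c = δ²μ/(2 + δ) = 0.38²·358.57/(2 + 0.38) = 21.7553.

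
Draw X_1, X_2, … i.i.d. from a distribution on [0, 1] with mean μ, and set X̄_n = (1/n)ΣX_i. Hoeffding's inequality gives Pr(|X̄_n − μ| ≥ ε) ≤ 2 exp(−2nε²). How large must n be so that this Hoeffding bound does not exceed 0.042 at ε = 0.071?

384

Require 2·exp(−2nε²) ≤ 0.042, i.e. 2nε² ≥ ln(2/0.042) = 3.863233.
So n ≥ 3.863233 / (2·0.071²) = 383.181.
The smallest integer n is 384.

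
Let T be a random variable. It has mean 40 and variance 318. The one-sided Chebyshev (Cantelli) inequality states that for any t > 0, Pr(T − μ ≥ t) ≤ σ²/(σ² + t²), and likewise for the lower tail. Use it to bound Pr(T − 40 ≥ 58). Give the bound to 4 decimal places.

Here σ² = 318 and t = 58, so σ² + t² = 3682.
Cantelli's bound: 318/3682 = 0.0864.

0.0864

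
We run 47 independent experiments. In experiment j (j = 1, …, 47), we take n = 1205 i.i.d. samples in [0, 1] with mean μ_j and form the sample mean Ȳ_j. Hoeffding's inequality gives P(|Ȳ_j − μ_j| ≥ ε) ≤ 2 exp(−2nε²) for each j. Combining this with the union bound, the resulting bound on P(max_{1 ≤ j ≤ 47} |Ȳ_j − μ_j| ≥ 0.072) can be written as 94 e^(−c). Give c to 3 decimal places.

Union bound over the 47 events: P(max_{1 ≤ j ≤ 47} |Ȳ_j − μ_j| ≥ 0.072) ≤ 47·2·exp(−2nε²) = 94 exp(−2·1205·0.072²).
So c = 2·1205·0.072² = 12.4934.

12.493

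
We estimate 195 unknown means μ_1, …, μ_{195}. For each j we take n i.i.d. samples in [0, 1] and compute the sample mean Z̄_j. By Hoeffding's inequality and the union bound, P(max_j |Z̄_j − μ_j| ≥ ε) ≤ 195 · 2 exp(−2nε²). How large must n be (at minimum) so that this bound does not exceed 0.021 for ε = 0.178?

156

Need 2·195·exp(−2nε²) ≤ 0.021, i.e. exp(−2nε²) ≤ 0.021/390.
So 2nε² ≥ ln(390/0.021) = 9.829380.
Hence n ≥ 9.829380/(2·0.178²) = 155.116.
The smallest integer n is 156.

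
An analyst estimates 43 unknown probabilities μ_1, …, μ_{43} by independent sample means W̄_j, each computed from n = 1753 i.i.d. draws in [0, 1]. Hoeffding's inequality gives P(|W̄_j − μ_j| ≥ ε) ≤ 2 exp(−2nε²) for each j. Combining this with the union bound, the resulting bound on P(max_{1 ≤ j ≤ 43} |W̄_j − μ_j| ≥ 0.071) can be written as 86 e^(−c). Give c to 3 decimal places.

Union bound over the 43 events: P(max_{1 ≤ j ≤ 43} |W̄_j − μ_j| ≥ 0.071) ≤ 43·2·exp(−2nε²) = 86 exp(−2·1753·0.071²).
So c = 2·1753·0.071² = 17.6737.

17.674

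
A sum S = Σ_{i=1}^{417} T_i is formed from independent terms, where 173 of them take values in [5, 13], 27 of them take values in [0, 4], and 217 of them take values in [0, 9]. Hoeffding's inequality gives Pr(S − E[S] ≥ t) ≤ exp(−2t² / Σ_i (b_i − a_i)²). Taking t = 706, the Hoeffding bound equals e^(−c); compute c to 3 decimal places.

Σ(b_i − a_i)² = 173·8² + 27·4² + 217·9² = 29081.
c = 2t² / 29081 = 2·706² / 29081 = 34.2792.

34.279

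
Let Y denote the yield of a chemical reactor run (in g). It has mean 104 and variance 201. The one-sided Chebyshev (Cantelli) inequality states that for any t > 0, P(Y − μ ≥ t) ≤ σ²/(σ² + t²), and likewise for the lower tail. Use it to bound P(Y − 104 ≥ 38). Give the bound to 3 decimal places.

0.122

Here σ² = 201 and t = 38, so σ² + t² = 1645.
Cantelli's bound: 201/1645 = 0.1222.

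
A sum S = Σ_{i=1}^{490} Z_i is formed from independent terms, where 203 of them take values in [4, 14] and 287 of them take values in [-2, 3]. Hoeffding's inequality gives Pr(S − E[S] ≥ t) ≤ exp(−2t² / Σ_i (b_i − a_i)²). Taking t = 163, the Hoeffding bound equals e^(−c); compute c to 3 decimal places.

1.934

Σ(b_i − a_i)² = 203·10² + 287·5² = 27475.
c = 2t² / 27475 = 2·163² / 27475 = 1.9340.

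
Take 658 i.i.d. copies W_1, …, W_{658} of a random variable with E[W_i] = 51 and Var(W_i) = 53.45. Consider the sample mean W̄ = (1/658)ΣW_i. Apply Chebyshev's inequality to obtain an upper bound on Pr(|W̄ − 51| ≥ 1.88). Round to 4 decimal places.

Var(W̄) = Var(W_i)/n = 53.45/658 = 0.081231.
Chebyshev: Pr(|W̄ − 51| ≥ 1.88) ≤ Var(W̄)/(1.88)² = 53.45/(658·1.88²) = 0.0230.

0.0230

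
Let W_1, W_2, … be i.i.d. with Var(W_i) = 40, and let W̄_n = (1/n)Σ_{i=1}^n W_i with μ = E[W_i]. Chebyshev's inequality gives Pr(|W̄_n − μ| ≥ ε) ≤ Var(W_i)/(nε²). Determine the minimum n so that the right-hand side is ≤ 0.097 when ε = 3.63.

32

Require 40/(n·3.63²) ≤ 0.097, i.e. n ≥ 40/(0.097·3.63²) = 31.295.
The smallest integer n is 32.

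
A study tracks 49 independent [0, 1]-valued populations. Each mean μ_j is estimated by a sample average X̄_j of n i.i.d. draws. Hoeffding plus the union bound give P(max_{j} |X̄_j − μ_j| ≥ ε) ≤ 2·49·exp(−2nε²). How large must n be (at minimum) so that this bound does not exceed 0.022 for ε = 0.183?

126

Need 2·49·exp(−2nε²) ≤ 0.022, i.e. exp(−2nε²) ≤ 0.022/98.
So 2nε² ≥ ln(98/0.022) = 8.401680.
Hence n ≥ 8.401680/(2·0.183²) = 125.439.
The smallest integer n is 126.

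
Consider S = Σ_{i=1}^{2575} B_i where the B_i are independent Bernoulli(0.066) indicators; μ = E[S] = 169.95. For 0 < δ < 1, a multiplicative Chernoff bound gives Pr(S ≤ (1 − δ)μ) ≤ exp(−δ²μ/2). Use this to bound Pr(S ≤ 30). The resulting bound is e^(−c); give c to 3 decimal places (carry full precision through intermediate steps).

57.623

Write 30 = (1 − δ)μ, so δ = 1 − 30/169.95 = 0.8234775…
Then the exponent is δ²μ/2 = (μ − 30)²/(2μ) = 57.622838.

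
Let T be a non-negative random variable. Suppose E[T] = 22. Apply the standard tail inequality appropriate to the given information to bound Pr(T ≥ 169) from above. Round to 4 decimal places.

0.1302

Only the mean of a non-negative variable is known, so Markov's inequality is the applicable tail bound.
Markov's inequality: for a non-negative random variable, Pr(T ≥ a) ≤ E[T]/a.
Here E[T] = 22 and a = 169, so the bound is 22/169 = 0.1302.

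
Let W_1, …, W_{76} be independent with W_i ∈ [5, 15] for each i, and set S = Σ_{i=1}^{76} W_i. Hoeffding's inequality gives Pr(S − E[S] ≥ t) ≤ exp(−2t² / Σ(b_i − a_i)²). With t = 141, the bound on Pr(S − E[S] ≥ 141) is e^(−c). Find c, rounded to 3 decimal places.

Σ(b_i − a_i)² = 76·(10)² = 7600.
c = 2t²/7600 = 2·141²/7600 = 5.2318.

5.232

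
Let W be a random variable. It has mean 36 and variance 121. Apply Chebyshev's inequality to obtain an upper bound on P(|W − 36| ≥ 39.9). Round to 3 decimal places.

0.076

Chebyshev: P(|W − μ| ≥ t) ≤ Var(W)/t².
Bound = 121 / 1592.01 = 0.0760.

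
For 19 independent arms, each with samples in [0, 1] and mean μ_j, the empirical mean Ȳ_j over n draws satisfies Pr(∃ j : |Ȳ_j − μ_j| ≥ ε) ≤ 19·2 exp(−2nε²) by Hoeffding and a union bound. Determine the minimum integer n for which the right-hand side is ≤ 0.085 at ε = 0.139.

158

Need 2·19·exp(−2nε²) ≤ 0.085, i.e. exp(−2nε²) ≤ 0.085/38.
So 2nε² ≥ ln(38/0.085) = 6.102690.
Hence n ≥ 6.102690/(2·0.139²) = 157.929.
The smallest integer n is 158.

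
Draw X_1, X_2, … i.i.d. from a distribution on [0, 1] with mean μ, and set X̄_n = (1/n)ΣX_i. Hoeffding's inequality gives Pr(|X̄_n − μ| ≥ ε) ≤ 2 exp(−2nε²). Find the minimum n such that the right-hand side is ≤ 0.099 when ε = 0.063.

379

Require 2·exp(−2nε²) ≤ 0.099, i.e. 2nε² ≥ ln(2/0.099) = 3.005783.
So n ≥ 3.005783 / (2·0.063²) = 378.657.
The smallest integer n is 379.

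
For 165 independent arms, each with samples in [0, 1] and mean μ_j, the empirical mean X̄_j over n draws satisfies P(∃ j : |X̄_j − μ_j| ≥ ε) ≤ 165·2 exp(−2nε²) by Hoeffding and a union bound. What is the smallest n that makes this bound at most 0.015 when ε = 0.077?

844

Need 2·165·exp(−2nε²) ≤ 0.015, i.e. exp(−2nε²) ≤ 0.015/330.
So 2nε² ≥ ln(330/0.015) = 9.998798.
Hence n ≥ 9.998798/(2·0.077²) = 843.211.
The smallest integer n is 844.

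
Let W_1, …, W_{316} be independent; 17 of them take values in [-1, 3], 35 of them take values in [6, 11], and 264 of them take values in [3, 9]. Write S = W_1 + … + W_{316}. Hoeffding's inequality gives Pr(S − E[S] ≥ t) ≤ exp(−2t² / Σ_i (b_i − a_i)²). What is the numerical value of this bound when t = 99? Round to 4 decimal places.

0.1588

Σ(b_i − a_i)² = 17·4² + 35·5² + 264·6² = 10651.
Exponent = 2·99² / 10651 = 1.84039.
Bound = exp(−1.84039) = 0.15876.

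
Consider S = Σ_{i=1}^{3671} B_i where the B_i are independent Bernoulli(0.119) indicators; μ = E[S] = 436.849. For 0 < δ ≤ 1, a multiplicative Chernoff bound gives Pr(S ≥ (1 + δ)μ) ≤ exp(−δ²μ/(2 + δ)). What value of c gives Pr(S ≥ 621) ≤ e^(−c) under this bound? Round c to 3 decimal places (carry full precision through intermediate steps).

Write 621 = (1 + δ)μ, so δ = 621/436.849 − 1 = 0.4215438…
Then the exponent is δ²μ/(2 + δ) = (621 − μ)² / (μ·(2 + δ)) = 32.057119.

32.057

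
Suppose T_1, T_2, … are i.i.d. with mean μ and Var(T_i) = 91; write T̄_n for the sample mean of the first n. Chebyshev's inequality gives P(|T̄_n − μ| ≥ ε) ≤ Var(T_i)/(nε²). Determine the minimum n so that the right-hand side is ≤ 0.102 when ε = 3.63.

Require 91/(n·3.63²) ≤ 0.102, i.e. n ≥ 91/(0.102·3.63²) = 67.706.
The smallest integer n is 68.

68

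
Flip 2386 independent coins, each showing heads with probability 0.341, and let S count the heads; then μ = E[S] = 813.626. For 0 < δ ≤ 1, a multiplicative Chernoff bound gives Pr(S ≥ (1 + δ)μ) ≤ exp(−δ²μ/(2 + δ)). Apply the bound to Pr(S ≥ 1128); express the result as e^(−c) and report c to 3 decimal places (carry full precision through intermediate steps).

Write 1128 = (1 + δ)μ, so δ = 1128/813.626 − 1 = 0.3863864…
Then the exponent is δ²μ/(2 + δ) = (1128 − μ)² / (μ·(2 + δ)) = 50.901158.

50.901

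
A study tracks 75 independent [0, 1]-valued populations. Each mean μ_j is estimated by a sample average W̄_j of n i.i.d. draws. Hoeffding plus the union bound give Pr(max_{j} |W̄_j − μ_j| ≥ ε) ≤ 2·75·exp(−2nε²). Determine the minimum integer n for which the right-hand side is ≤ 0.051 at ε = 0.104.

370

Need 2·75·exp(−2nε²) ≤ 0.051, i.e. exp(−2nε²) ≤ 0.051/150.
So 2nε² ≥ ln(150/0.051) = 7.986565.
Hence n ≥ 7.986565/(2·0.104²) = 369.201.
The smallest integer n is 370.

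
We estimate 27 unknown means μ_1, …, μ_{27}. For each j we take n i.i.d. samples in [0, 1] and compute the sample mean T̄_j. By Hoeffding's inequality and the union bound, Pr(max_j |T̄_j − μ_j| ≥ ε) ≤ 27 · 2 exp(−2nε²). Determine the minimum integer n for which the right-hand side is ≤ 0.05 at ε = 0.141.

176

Need 2·27·exp(−2nε²) ≤ 0.05, i.e. exp(−2nε²) ≤ 0.05/54.
So 2nε² ≥ ln(54/0.05) = 6.984716.
Hence n ≥ 6.984716/(2·0.141²) = 175.663.
The smallest integer n is 176.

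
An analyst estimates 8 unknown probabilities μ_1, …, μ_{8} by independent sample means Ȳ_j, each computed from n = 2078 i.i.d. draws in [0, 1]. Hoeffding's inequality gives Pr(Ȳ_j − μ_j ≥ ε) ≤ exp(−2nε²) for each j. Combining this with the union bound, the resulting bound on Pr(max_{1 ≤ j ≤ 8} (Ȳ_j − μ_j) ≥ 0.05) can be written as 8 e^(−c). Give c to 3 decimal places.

10.390

Union bound over the 8 events: Pr(max_{1 ≤ j ≤ 8} (Ȳ_j − μ_j) ≥ 0.05) ≤ 8·exp(−2nε²) = 8 exp(−2·2078·0.05²).
So c = 2·2078·0.05² = 10.3900.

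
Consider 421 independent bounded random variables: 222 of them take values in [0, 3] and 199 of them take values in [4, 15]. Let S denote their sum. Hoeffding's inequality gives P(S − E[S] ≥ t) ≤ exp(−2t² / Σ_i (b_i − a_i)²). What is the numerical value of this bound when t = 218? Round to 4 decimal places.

Σ(b_i − a_i)² = 222·3² + 199·11² = 26077.
Exponent = 2·218² / 26077 = 3.64490.
Bound = exp(−3.64490) = 0.02612.

0.0261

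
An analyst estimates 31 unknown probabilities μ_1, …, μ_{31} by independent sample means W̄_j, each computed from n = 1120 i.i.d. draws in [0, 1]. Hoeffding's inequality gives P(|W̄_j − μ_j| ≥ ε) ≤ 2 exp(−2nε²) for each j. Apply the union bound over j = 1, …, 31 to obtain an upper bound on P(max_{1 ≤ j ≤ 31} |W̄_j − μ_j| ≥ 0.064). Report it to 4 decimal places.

0.0064

Per-experiment Hoeffding bound: 2·exp(−2·1120·0.064²) = 2·exp(−9.17504) = 0.00020719.
Union bound over 31 events: 31·0.00020719 = 0.00642.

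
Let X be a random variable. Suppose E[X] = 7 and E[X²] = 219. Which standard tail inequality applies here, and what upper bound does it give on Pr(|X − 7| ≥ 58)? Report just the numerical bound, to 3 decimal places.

0.051

The first two moments determine the variance, so Chebyshev's inequality is the sharpest standard bound available.
Var(X) = E[X²] − (E[X])² = 219 − 49 = 170.
Chebyshev's inequality: Pr(|X − μ| ≥ t) ≤ Var(X)/t² = 170/3364 = 0.0505.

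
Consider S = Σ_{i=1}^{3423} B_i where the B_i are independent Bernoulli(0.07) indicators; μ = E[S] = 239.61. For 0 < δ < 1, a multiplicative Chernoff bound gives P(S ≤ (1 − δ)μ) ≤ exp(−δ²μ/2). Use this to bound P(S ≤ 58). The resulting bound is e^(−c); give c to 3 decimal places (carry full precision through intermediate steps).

68.825

Write 58 = (1 − δ)μ, so δ = 1 − 58/239.61 = 0.75794…
Then the exponent is δ²μ/2 = (μ − 58)²/(2μ) = 68.824740.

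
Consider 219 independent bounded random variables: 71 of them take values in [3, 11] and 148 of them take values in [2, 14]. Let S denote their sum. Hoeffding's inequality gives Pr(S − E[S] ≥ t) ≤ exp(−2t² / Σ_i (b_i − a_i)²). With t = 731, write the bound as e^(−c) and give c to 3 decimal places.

Σ(b_i − a_i)² = 71·8² + 148·12² = 25856.
c = 2t² / 25856 = 2·731² / 25856 = 41.3336.

41.334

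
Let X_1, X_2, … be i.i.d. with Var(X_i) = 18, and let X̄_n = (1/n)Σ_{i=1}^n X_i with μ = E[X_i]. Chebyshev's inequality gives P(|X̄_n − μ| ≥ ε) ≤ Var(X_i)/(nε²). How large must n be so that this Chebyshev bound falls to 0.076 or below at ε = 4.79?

11

Require 18/(n·4.79²) ≤ 0.076, i.e. n ≥ 18/(0.076·4.79²) = 10.323.
The smallest integer n is 11.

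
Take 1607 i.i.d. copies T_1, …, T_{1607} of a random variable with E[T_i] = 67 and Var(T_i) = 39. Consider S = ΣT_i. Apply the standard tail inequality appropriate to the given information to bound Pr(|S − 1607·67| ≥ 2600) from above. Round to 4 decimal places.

With mean and variance of each term known, Chebyshev's inequality bounds the deviation of the sum (or sample mean).
Var(S) = n·Var(T_i) = 1607·39 = 62673.
Chebyshev: Pr(|S − 1607·67| ≥ 2600) ≤ Var(S)/2600² = 62673/6760000 = 0.0093.

0.0093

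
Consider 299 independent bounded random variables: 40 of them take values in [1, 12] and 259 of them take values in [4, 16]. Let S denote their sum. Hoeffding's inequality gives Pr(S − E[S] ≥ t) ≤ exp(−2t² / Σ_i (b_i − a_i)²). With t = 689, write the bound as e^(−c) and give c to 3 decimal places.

22.533

Σ(b_i − a_i)² = 40·11² + 259·12² = 42136.
c = 2t² / 42136 = 2·689² / 42136 = 22.5328.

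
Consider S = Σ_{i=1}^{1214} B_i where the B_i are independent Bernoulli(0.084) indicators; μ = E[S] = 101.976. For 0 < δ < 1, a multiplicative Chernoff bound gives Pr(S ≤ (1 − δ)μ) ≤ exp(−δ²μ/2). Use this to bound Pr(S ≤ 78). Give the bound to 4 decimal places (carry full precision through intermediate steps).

Write 78 = (1 − δ)μ, so δ = 1 − 78/101.976 = 0.2351141…
Then the exponent is δ²μ/2 = (μ − 78)²/(2μ) = 2.818548.
Bound = exp(−2.818548) = 0.05969.

0.0597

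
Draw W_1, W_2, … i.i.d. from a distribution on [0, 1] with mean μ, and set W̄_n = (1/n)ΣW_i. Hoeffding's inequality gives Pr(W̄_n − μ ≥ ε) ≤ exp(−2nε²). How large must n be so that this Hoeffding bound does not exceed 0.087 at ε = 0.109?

Require exp(−2nε²) ≤ 0.087, i.e. 2nε² ≥ ln(1/0.087) = 2.441847.
So n ≥ 2.441847 / (2·0.109²) = 102.763.
The smallest integer n is 103.

103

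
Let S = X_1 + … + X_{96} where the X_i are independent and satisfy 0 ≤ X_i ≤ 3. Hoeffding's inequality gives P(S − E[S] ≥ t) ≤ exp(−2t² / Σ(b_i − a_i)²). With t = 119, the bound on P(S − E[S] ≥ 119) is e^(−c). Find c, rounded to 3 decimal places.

Σ(b_i − a_i)² = 96·(3)² = 864.
c = 2t²/864 = 2·119²/864 = 32.7801.

32.780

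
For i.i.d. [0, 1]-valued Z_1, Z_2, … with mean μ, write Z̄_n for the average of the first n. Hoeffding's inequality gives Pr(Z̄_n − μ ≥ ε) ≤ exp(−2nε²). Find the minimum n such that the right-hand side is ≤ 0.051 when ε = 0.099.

152

Require exp(−2nε²) ≤ 0.051, i.e. 2nε² ≥ ln(1/0.051) = 2.975930.
So n ≥ 2.975930 / (2·0.099²) = 151.818.
The smallest integer n is 152.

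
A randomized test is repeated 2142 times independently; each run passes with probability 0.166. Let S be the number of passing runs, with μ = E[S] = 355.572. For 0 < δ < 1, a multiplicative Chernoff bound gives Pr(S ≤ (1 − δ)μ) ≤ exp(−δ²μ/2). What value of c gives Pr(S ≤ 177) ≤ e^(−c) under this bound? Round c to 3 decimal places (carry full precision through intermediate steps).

44.840

Write 177 = (1 − δ)μ, so δ = 1 − 177/355.572 = 0.5022105…
Then the exponent is δ²μ/2 = (μ − 177)²/(2μ) = 44.840369.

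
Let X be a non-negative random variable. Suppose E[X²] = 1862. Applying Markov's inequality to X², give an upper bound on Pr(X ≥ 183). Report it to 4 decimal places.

Since X ≥ 0, the event {X ≥ 183} is the same as {X² ≥ 33489}.
Markov's inequality applied to X² gives Pr(X² ≥ 33489) ≤ E[X²]/33489 = 1862/33489 = 0.0556.

0.0556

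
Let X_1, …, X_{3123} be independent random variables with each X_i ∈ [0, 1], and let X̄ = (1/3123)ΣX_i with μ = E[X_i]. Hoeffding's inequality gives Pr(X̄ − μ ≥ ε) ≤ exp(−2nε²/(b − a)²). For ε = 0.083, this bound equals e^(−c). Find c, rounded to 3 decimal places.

43.029

c = 2nε²/(b − a)² = 2·3123·0.083² / 1² = 43.0287.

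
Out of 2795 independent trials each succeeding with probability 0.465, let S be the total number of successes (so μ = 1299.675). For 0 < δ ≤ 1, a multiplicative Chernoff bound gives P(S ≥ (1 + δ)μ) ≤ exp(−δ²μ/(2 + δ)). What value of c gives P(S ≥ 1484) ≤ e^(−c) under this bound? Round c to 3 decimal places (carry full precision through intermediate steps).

Write 1484 = (1 + δ)μ, so δ = 1484/1299.675 − 1 = 0.1418239…
Then the exponent is δ²μ/(2 + δ) = (1484 − μ)² / (μ·(2 + δ)) = 12.205342.

12.205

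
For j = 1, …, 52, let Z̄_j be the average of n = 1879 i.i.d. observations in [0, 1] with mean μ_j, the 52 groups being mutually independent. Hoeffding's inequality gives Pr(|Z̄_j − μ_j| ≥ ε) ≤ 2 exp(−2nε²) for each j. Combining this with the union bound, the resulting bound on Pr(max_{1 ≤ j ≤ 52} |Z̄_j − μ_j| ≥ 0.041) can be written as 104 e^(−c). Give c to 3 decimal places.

6.317

Union bound over the 52 events: Pr(max_{1 ≤ j ≤ 52} |Z̄_j − μ_j| ≥ 0.041) ≤ 52·2·exp(−2nε²) = 104 exp(−2·1879·0.041²).
So c = 2·1879·0.041² = 6.3172.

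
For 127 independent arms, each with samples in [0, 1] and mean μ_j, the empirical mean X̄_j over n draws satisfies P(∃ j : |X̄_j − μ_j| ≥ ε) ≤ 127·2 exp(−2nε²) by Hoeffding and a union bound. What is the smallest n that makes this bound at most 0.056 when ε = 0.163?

Need 2·127·exp(−2nε²) ≤ 0.056, i.e. exp(−2nε²) ≤ 0.056/254.
So 2nε² ≥ ln(254/0.056) = 8.419738.
Hence n ≥ 8.419738/(2·0.163²) = 158.450.
The smallest integer n is 159.

159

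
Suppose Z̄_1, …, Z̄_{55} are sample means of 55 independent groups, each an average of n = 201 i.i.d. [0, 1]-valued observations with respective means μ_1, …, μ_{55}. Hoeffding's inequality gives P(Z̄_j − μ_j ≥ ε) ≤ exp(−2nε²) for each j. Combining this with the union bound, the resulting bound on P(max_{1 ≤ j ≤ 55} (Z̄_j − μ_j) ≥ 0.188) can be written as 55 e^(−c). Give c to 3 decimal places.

14.208

Union bound over the 55 events: P(max_{1 ≤ j ≤ 55} (Z̄_j − μ_j) ≥ 0.188) ≤ 55·exp(−2nε²) = 55 exp(−2·201·0.188²).
So c = 2·201·0.188² = 14.2083.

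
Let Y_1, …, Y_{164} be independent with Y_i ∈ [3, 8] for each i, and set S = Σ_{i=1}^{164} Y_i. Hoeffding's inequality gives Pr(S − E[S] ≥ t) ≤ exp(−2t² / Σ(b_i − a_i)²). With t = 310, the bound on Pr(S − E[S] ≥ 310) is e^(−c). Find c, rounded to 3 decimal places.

46.878

Σ(b_i − a_i)² = 164·(5)² = 4100.
c = 2t²/4100 = 2·310²/4100 = 46.8780.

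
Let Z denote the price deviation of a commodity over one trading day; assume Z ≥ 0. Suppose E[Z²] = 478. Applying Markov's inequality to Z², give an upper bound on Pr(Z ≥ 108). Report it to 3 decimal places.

Since Z ≥ 0, the event {Z ≥ 108} is the same as {Z² ≥ 11664}.
Markov's inequality applied to Z² gives Pr(Z² ≥ 11664) ≤ E[Z²]/11664 = 478/11664 = 0.0410.

0.041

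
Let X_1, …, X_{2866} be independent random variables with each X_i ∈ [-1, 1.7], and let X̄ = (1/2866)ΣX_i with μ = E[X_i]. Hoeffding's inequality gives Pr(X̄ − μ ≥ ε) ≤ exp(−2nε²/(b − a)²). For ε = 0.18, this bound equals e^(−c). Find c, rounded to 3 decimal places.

c = 2nε²/(b − a)² = 2·2866·0.18² / 2.7² = 25.4756.

25.476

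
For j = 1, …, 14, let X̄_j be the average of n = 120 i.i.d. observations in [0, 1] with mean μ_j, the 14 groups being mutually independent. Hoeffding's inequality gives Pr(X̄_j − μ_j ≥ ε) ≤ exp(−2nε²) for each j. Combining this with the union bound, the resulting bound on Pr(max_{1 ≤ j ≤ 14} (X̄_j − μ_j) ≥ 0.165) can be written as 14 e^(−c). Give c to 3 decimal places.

6.534

Union bound over the 14 events: Pr(max_{1 ≤ j ≤ 14} (X̄_j − μ_j) ≥ 0.165) ≤ 14·exp(−2nε²) = 14 exp(−2·120·0.165²).
So c = 2·120·0.165² = 6.5340.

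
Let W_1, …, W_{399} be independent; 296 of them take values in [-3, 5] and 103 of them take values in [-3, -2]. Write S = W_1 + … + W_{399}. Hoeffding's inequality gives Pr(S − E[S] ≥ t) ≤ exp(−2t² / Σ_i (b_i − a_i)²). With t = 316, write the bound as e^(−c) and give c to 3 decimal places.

10.485

Σ(b_i − a_i)² = 296·8² + 103·1² = 19047.
c = 2t² / 19047 = 2·316² / 19047 = 10.4852.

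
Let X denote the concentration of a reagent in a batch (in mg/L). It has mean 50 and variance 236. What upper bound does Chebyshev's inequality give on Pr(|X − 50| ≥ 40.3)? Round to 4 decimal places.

Chebyshev: Pr(|X − μ| ≥ t) ≤ Var(X)/t².
Bound = 236 / 1624.09 = 0.1453.

0.1453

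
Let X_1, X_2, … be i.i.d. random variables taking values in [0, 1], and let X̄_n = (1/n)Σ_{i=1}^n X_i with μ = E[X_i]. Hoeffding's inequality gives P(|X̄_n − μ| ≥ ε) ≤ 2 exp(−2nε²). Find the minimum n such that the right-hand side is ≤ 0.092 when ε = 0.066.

Require 2·exp(−2nε²) ≤ 0.092, i.e. 2nε² ≥ ln(2/0.092) = 3.079114.
So n ≥ 3.079114 / (2·0.066²) = 353.434.
The smallest integer n is 354.

354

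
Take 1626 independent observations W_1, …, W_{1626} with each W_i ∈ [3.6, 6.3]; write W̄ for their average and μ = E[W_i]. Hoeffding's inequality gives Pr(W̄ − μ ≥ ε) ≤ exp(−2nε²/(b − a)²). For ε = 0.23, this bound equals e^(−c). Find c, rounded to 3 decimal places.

23.598

c = 2nε²/(b − a)² = 2·1626·0.23² / 2.7² = 23.5982.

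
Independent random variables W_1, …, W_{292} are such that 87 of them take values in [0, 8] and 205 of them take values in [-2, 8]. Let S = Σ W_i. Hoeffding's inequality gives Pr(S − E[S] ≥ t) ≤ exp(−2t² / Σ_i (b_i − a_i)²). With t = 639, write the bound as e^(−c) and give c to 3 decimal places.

31.327

Σ(b_i − a_i)² = 87·8² + 205·10² = 26068.
c = 2t² / 26068 = 2·639² / 26068 = 31.3274.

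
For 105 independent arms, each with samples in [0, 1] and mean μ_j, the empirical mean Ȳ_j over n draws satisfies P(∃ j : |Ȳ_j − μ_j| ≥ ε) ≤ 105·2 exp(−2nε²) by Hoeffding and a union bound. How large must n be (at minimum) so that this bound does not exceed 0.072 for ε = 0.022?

8242

Need 2·105·exp(−2nε²) ≤ 0.072, i.e. exp(−2nε²) ≤ 0.072/210.
So 2nε² ≥ ln(210/0.072) = 7.978197.
Hence n ≥ 7.978197/(2·0.022²) = 8241.939.
The smallest integer n is 8242.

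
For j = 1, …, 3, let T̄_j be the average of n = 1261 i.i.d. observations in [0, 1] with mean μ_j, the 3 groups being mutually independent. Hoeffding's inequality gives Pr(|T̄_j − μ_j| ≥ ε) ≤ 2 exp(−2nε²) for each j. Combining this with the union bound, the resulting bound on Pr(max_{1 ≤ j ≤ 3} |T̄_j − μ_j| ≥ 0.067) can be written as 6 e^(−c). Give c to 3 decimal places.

Union bound over the 3 events: Pr(max_{1 ≤ j ≤ 3} |T̄_j − μ_j| ≥ 0.067) ≤ 3·2·exp(−2nε²) = 6 exp(−2·1261·0.067²).
So c = 2·1261·0.067² = 11.3213.

11.321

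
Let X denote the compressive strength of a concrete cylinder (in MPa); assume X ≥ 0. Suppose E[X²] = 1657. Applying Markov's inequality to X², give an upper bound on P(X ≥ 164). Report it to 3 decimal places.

0.062

Since X ≥ 0, the event {X ≥ 164} is the same as {X² ≥ 26896}.
Markov's inequality applied to X² gives P(X² ≥ 26896) ≤ E[X²]/26896 = 1657/26896 = 0.0616.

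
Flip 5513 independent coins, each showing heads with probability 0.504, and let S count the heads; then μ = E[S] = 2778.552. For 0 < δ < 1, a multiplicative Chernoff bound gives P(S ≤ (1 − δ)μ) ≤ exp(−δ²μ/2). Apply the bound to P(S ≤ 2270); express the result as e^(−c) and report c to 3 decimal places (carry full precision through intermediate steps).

46.540

Write 2270 = (1 − δ)μ, so δ = 1 − 2270/2778.552 = 0.1830277…
Then the exponent is δ²μ/2 = (μ − 2270)²/(2μ) = 46.539553.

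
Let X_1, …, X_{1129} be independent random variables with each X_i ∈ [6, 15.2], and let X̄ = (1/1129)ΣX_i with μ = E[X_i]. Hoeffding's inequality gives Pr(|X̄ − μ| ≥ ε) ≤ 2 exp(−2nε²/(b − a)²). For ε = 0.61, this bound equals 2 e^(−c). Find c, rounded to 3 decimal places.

9.927

c = 2nε²/(b − a)² = 2·1129·0.61² / 9.2² = 9.9268.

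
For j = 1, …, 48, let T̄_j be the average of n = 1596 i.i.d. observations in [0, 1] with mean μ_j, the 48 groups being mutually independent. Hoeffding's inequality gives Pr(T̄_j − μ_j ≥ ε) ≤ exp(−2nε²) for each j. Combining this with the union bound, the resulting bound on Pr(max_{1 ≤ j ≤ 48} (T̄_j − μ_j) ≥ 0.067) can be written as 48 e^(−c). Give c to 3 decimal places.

Union bound over the 48 events: Pr(max_{1 ≤ j ≤ 48} (T̄_j − μ_j) ≥ 0.067) ≤ 48·exp(−2nε²) = 48 exp(−2·1596·0.067²).
So c = 2·1596·0.067² = 14.3289.

14.329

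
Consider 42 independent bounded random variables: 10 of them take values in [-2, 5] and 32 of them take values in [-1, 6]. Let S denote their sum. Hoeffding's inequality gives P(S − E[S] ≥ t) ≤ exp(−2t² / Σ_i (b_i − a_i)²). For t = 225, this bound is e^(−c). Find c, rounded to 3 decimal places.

49.198

Σ(b_i − a_i)² = 10·7² + 32·7² = 2058.
c = 2t² / 2058 = 2·225² / 2058 = 49.1983.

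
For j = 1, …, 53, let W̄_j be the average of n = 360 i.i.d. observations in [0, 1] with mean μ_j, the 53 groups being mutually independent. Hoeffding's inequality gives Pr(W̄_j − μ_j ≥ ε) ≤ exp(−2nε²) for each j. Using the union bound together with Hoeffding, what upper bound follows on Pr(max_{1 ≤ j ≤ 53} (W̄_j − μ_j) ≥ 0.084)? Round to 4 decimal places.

Per-experiment Hoeffding bound: exp(−2·360·0.084²) = exp(−5.08032) = 0.0062179.
Union bound over 53 events: 53·0.0062179 = 0.32955.

0.3295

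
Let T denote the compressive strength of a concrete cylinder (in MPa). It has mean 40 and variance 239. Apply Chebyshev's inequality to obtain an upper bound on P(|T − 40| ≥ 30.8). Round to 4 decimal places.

Chebyshev: P(|T − μ| ≥ t) ≤ Var(T)/t².
Bound = 239 / 948.64 = 0.2519.

0.2519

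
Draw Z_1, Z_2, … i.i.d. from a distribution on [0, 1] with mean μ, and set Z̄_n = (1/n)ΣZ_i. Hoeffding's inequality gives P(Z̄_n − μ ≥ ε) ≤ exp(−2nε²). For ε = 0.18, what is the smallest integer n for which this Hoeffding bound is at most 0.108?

Require exp(−2nε²) ≤ 0.108, i.e. 2nε² ≥ ln(1/0.108) = 2.225624.
So n ≥ 2.225624 / (2·0.18²) = 34.346.
The smallest integer n is 35.

35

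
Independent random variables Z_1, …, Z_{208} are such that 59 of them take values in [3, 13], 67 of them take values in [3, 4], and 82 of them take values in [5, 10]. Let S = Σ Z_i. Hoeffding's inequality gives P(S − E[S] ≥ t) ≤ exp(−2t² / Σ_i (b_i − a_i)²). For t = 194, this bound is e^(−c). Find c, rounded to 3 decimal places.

Σ(b_i − a_i)² = 59·10² + 67·1² + 82·5² = 8017.
c = 2t² / 8017 = 2·194² / 8017 = 9.3890.

9.389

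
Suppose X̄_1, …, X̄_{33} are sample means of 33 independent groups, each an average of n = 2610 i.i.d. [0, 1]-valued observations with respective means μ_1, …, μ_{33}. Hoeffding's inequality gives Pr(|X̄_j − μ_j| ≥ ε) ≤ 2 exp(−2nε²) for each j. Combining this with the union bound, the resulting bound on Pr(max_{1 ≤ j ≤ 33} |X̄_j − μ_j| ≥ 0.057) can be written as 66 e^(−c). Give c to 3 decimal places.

16.960

Union bound over the 33 events: Pr(max_{1 ≤ j ≤ 33} |X̄_j − μ_j| ≥ 0.057) ≤ 33·2·exp(−2nε²) = 66 exp(−2·2610·0.057²).
So c = 2·2610·0.057² = 16.9598.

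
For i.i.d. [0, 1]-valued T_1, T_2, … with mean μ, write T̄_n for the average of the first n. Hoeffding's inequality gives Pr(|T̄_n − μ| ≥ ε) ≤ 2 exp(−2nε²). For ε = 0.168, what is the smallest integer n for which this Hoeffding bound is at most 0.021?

81

Require 2·exp(−2nε²) ≤ 0.021, i.e. 2nε² ≥ ln(2/0.021) = 4.556380.
So n ≥ 4.556380 / (2·0.168²) = 80.718.
The smallest integer n is 81.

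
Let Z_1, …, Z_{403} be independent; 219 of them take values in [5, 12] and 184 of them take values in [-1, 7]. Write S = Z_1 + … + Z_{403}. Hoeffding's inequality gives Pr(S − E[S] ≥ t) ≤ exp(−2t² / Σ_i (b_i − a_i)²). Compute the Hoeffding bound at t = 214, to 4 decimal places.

Σ(b_i − a_i)² = 219·7² + 184·8² = 22507.
Exponent = 2·214² / 22507 = 4.06949.
Bound = exp(−4.06949) = 0.01709.

0.0171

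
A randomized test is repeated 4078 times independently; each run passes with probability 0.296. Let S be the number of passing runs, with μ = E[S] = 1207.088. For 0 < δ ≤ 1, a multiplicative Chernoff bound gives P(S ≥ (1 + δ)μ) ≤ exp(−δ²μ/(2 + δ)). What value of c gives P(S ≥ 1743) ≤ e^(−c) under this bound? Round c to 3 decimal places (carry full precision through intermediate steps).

Write 1743 = (1 + δ)μ, so δ = 1743/1207.088 − 1 = 0.4439709…
Then the exponent is δ²μ/(2 + δ) = (1743 − μ)² / (μ·(2 + δ)) = 97.353595.

97.354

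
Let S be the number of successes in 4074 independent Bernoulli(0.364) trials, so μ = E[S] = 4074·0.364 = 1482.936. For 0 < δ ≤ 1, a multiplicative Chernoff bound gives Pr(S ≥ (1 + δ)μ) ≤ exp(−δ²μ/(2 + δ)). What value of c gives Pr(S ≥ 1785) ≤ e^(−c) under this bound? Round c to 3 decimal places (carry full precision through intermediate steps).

Write 1785 = (1 + δ)μ, so δ = 1785/1482.936 − 1 = 0.2036932…
Then the exponent is δ²μ/(2 + δ) = (1785 − μ)² / (μ·(2 + δ)) = 27.920577.

27.921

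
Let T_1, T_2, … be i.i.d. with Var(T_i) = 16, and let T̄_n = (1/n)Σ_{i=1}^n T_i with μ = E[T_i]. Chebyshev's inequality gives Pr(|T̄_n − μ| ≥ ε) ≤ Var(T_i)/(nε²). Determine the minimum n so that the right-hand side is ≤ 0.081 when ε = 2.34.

Require 16/(n·2.34²) ≤ 0.081, i.e. n ≥ 16/(0.081·2.34²) = 36.075.
The smallest integer n is 37.

37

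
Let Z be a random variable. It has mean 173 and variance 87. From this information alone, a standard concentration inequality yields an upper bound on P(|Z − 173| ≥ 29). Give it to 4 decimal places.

Mean and variance are known, so Chebyshev's inequality applies.
Chebyshev: P(|Z − μ| ≥ t) ≤ Var(Z)/t².
Bound = 87 / 841 = 0.1034.

0.1034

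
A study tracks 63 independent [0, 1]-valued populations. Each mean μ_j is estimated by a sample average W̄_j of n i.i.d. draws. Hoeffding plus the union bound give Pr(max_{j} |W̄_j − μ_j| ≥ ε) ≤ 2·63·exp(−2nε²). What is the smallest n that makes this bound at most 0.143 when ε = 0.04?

Need 2·63·exp(−2nε²) ≤ 0.143, i.e. exp(−2nε²) ≤ 0.143/126.
So 2nε² ≥ ln(126/0.143) = 6.781193.
Hence n ≥ 6.781193/(2·0.04²) = 2119.123.
The smallest integer n is 2120.

2120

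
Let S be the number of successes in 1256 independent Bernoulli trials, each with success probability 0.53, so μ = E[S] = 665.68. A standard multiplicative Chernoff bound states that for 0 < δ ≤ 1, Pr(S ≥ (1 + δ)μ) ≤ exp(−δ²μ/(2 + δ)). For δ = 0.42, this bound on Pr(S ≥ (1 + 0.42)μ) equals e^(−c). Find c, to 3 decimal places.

c = δ²μ/(2 + δ) = 0.42²·665.68/(2 + 0.42) = 48.5231.

48.523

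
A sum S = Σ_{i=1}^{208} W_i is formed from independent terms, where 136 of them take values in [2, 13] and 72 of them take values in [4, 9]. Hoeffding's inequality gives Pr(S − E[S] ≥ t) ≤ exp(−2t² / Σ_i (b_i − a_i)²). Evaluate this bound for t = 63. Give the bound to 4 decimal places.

0.6474

Σ(b_i − a_i)² = 136·11² + 72·5² = 18256.
Exponent = 2·63² / 18256 = 0.43482.
Bound = exp(−0.43482) = 0.64738.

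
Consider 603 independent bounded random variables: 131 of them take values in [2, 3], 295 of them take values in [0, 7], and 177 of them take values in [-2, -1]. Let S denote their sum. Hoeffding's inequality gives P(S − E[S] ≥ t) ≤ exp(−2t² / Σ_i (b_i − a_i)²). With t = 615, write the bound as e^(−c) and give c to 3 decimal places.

51.240

Σ(b_i − a_i)² = 131·1² + 295·7² + 177·1² = 14763.
c = 2t² / 14763 = 2·615² / 14763 = 51.2396.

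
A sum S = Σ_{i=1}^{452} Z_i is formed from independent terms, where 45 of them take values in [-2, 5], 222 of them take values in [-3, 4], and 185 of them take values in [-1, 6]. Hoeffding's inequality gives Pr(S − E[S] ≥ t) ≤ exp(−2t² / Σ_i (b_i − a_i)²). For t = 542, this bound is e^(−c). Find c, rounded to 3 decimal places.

26.527

Σ(b_i − a_i)² = 45·7² + 222·7² + 185·7² = 22148.
c = 2t² / 22148 = 2·542² / 22148 = 26.5274.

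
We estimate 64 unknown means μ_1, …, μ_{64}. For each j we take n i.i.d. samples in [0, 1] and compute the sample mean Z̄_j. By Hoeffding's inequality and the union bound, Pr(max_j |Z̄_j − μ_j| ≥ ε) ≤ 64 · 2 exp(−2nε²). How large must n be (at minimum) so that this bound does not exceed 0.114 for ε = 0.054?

1205

Need 2·64·exp(−2nε²) ≤ 0.114, i.e. exp(−2nε²) ≤ 0.114/128.
So 2nε² ≥ ln(128/0.114) = 7.023587.
Hence n ≥ 7.023587/(2·0.054²) = 1204.319.
The smallest integer n is 1205.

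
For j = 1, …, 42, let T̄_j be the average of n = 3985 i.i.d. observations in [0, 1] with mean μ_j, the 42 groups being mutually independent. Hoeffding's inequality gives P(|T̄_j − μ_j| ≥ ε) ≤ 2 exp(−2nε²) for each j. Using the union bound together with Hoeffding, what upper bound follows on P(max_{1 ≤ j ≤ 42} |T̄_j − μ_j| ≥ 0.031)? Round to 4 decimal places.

Per-experiment Hoeffding bound: 2·exp(−2·3985·0.031²) = 2·exp(−7.65917) = 0.0009434.
Union bound over 42 events: 42·0.0009434 = 0.03962.

0.0396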